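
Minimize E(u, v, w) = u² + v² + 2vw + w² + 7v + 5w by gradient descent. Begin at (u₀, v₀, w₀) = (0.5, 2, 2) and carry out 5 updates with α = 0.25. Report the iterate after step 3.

∇E = (2u, 2v + 2w + 7, 2v + 2w + 5)
(u₁, v₁, w₁) = (0.5, 2, 2) − 0.25·(1, 15, 13) = (0.25, -1.75, -1.25)
(u₂, v₂, w₂) = (0.25, -1.75, -1.25) − 0.25·(0.5, 1, -1) = (0.125, -2, -1)
(u₃, v₃, w₃) = (0.125, -2, -1) − 0.25·(0.25, 1, -1) = (0.0625, -2.25, -0.75)

(0.0625, -2.25, -0.75)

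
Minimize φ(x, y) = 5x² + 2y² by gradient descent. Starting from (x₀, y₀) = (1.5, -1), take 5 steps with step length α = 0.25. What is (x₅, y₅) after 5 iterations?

∇φ = (10x, 4y)
Step 1: at (1.5, -1), ∇φ = (15, -4) → (1.5, -1) − 0.25·(15, -4) = (-2.25, 0)
Step 2: at (-2.25, 0), ∇φ = (-22.5, 0) → (-2.25, 0) − 0.25·(-22.5, 0) = (3.375, 0)
Step 3: at (3.375, 0), ∇φ = (33.75, 0) → (3.375, 0) − 0.25·(33.75, 0) = (-5.0625, 0)
Step 4: at (-5.0625, 0), ∇φ = (-50.625, 0) → (-5.0625, 0) − 0.25·(-50.625, 0) = (7.59375, 0)
Step 5: at (7.59375, 0), ∇φ = (75.9375, 0) → (7.59375, 0) − 0.25·(75.9375, 0) = (-11.390625, 0)

(-11.390625, 0)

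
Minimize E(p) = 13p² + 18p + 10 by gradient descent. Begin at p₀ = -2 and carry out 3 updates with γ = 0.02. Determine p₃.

-0.836928

E′(p) = 26p + 18
p₁ = -2 − 0.02·(-34) = -1.32
p₂ = -1.32 − 0.02·(-16.32) = -0.9936
p₃ = -0.9936 − 0.02·(-7.8336) = -0.836928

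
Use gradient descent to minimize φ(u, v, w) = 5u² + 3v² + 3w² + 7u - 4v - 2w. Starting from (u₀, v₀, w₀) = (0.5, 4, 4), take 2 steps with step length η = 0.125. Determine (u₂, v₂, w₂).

(-0.625, 0.875, 0.5625)

∇φ = (10u + 7, 6v - 4, 6w - 2)
Step 1: at (0.5, 4, 4), ∇φ = (12, 20, 22) → (0.5, 4, 4) − 0.125·(12, 20, 22) = (-1, 1.5, 1.25)
Step 2: at (-1, 1.5, 1.25), ∇φ = (-3, 5, 5.5) → (-1, 1.5, 1.25) − 0.125·(-3, 5, 5.5) = (-0.625, 0.875, 0.5625)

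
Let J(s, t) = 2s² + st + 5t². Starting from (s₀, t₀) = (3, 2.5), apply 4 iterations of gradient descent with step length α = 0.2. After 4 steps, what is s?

∇J = (4s + t, s + 10t)
(s₁, t₁) = (3, 2.5) − 0.2·(14.5, 28) = (0.1, -3.1)
(s₂, t₂) = (0.1, -3.1) − 0.2·(-2.7, -30.9) = (0.64, 3.08)
(s₃, t₃) = (0.64, 3.08) − 0.2·(5.64, 31.44) = (-0.488, -3.208)
(s₄, t₄) = (-0.488, -3.208) − 0.2·(-5.16, -32.568) = (0.544, 3.3056)
s = 0.544

0.544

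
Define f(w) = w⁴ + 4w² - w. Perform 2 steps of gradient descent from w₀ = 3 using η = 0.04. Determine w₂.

0.31510784

f′(w) = 4w³ + 8w - 1
Step 1: f′(3) = 131; w₁ = 3 − 0.04·131 = -2.24
Step 2: f′(-2.24) = -63.877696; w₂ = -2.24 − 0.04·(-63.877696) = 0.31510784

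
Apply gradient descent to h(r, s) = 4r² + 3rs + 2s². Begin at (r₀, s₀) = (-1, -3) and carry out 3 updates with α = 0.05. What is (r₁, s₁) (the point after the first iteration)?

(-0.15, -2.25)

∇h = (8r + 3s, 3r + 4s)
Step 1: at (-1, -3), ∇h = (-17, -15) → (-1, -3) − 0.05·(-17, -15) = (-0.15, -2.25)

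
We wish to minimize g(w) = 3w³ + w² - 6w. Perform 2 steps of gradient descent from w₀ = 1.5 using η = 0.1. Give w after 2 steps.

g′(w) = 9w² + 2w - 6
Step 1: g′(1.5) = 17.25; w₁ = 1.5 − 0.1·17.25 = -0.225
Step 2: g′(-0.225) = -5.994375; w₂ = -0.225 − 0.1·(-5.994375) = 0.3744375

0.3744375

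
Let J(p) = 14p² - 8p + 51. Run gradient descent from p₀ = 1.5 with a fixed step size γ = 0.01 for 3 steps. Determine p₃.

0.738944

J′(p) = 28p - 8
Step 1: J′(1.5) = 34; p₁ = 1.5 − 0.01·34 = 1.16
Step 2: J′(1.16) = 24.48; p₂ = 1.16 − 0.01·24.48 = 0.9152
Step 3: J′(0.9152) = 17.6256; p₃ = 0.9152 − 0.01·17.6256 = 0.738944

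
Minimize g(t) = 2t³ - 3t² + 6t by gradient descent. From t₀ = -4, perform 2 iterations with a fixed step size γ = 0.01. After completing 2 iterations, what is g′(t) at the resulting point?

369.133514822016

g′(t) = 6t² - 6t + 6
Step 1: g′(-4) = 126; t₁ = -4 − 0.01·126 = -5.26
Step 2: g′(-5.26) = 203.5656; t₂ = -5.26 − 0.01·203.5656 = -7.295656
g′(t) at (-7.295656) = 369.133514822016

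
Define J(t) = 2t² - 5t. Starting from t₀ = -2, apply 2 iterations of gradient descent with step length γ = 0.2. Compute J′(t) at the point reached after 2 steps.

J′(t) = 4t - 5
Step 1: J′(-2) = -13; t₁ = -2 − 0.2·(-13) = 0.6
Step 2: J′(0.6) = -2.6; t₂ = 0.6 − 0.2·(-2.6) = 1.12
J′(t) at (1.12) = -0.52

-0.52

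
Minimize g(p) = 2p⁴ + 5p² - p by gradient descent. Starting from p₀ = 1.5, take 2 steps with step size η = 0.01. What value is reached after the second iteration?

g′(p) = 8p³ + 10p - 1
p₁ = 1.5 − 0.01·41 = 1.09
p₂ = 1.09 − 0.01·20.260232 = 0.88739768

0.88739768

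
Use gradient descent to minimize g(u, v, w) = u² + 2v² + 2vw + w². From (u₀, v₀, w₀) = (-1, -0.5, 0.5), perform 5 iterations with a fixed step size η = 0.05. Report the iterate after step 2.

(-0.81, -0.41, 0.495)

∇g = (2u, 4v + 2w, 2v + 2w)
(u₁, v₁, w₁) = (-1, -0.5, 0.5) − 0.05·(-2, -1, 0) = (-0.9, -0.45, 0.5)
(u₂, v₂, w₂) = (-0.9, -0.45, 0.5) − 0.05·(-1.8, -0.8, 0.1) = (-0.81, -0.41, 0.495)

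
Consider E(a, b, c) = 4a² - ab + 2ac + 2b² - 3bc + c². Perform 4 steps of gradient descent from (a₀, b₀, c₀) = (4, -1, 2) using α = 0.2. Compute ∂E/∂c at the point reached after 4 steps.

9.0352

∇E = (8a - b + 2c, -a + 4b - 3c, 2a - 3b + 2c)
Step 1: at (4, -1, 2), ∇E = (37, -14, 15) → (4, -1, 2) − 0.2·(37, -14, 15) = (-3.4, 1.8, -1)
Step 2: at (-3.4, 1.8, -1), ∇E = (-31, 13.6, -14.2) → (-3.4, 1.8, -1) − 0.2·(-31, 13.6, -14.2) = (2.8, -0.92, 1.84)
Step 3: at (2.8, -0.92, 1.84), ∇E = (27, -12, 12.04) → (2.8, -0.92, 1.84) − 0.2·(27, -12, 12.04) = (-2.6, 1.48, -0.568)
Step 4: at (-2.6, 1.48, -0.568), ∇E = (-23.416, 10.224, -10.776) → (-2.6, 1.48, -0.568) − 0.2·(-23.416, 10.224, -10.776) = (2.0832, -0.5648, 1.5872)
∂E/∂c at (2.0832, -0.5648, 1.5872) = 9.0352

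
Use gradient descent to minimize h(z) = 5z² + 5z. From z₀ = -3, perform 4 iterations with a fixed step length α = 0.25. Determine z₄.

-13.15625

h′(z) = 10z + 5
z₁ = -3 − 0.25·(-25) = 3.25
z₂ = 3.25 − 0.25·37.5 = -6.125
z₃ = -6.125 − 0.25·(-56.25) = 7.9375
z₄ = 7.9375 − 0.25·84.375 = -13.15625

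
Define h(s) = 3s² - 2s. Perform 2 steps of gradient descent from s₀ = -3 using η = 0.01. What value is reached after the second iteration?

h′(s) = 6s - 2
Step 1: h′(-3) = -20; s₁ = -3 − 0.01·(-20) = -2.8
Step 2: h′(-2.8) = -18.8; s₂ = -2.8 − 0.01·(-18.8) = -2.612

-2.612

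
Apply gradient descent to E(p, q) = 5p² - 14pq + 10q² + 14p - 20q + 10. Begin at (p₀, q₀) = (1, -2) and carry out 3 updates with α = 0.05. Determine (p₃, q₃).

∇E = (10p - 14q + 14, -14p + 20q - 20)
Step 1: at (1, -2), ∇E = (52, -74) → (1, -2) − 0.05·(52, -74) = (-1.6, 1.7)
Step 2: at (-1.6, 1.7), ∇E = (-25.8, 36.4) → (-1.6, 1.7) − 0.05·(-25.8, 36.4) = (-0.31, -0.12)
Step 3: at (-0.31, -0.12), ∇E = (12.58, -18.06) → (-0.31, -0.12) − 0.05·(12.58, -18.06) = (-0.939, 0.783)

(-0.939, 0.783)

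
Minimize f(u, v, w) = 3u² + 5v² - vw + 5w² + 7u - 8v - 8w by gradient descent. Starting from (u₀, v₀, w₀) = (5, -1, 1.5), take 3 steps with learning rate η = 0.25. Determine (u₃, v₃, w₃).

∇f = (6u + 7, 10v - w - 8, -v + 10w - 8)
Step 1: at (5, -1, 1.5), ∇f = (37, -19.5, 8) → (5, -1, 1.5) − 0.25·(37, -19.5, 8) = (-4.25, 3.875, -0.5)
Step 2: at (-4.25, 3.875, -0.5), ∇f = (-18.5, 31.25, -16.875) → (-4.25, 3.875, -0.5) − 0.25·(-18.5, 31.25, -16.875) = (0.375, -3.9375, 3.71875)
Step 3: at (0.375, -3.9375, 3.71875), ∇f = (9.25, -51.09375, 33.125) → (0.375, -3.9375, 3.71875) − 0.25·(9.25, -51.09375, 33.125) = (-1.9375, 8.8359375, -4.5625)

(-1.9375, 8.8359375, -4.5625)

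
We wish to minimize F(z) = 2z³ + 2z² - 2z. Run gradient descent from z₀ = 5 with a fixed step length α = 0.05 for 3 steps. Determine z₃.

F′(z) = 6z² + 4z - 2
Step 1: F′(5) = 168; z₁ = 5 − 0.05·168 = -3.4
Step 2: F′(-3.4) = 53.76; z₂ = -3.4 − 0.05·53.76 = -6.088
Step 3: F′(-6.088) = 196.030464; z₃ = -6.088 − 0.05·196.030464 = -15.8895232

-15.8895232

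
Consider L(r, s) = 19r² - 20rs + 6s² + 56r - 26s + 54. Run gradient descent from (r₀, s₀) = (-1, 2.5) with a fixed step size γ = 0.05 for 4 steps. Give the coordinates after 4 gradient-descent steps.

(-3.8824, 2.8472)

∇L = (38r - 20s + 56, -20r + 12s - 26)
Step 1: at (-1, 2.5), ∇L = (-32, 24) → (-1, 2.5) − 0.05·(-32, 24) = (0.6, 1.3)
Step 2: at (0.6, 1.3), ∇L = (52.8, -22.4) → (0.6, 1.3) − 0.05·(52.8, -22.4) = (-2.04, 2.42)
Step 3: at (-2.04, 2.42), ∇L = (-69.92, 43.84) → (-2.04, 2.42) − 0.05·(-69.92, 43.84) = (1.456, 0.228)
Step 4: at (1.456, 0.228), ∇L = (106.768, -52.384) → (1.456, 0.228) − 0.05·(106.768, -52.384) = (-3.8824, 2.8472)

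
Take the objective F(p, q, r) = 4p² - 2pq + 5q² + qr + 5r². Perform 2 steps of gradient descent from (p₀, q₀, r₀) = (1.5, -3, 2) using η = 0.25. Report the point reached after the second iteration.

(5.375, -8.0625, 2.1875)

∇F = (8p - 2q, -2p + 10q + r, q + 10r)
Step 1: at (1.5, -3, 2), ∇F = (18, -31, 17) → (1.5, -3, 2) − 0.25·(18, -31, 17) = (-3, 4.75, -2.25)
Step 2: at (-3, 4.75, -2.25), ∇F = (-33.5, 51.25, -17.75) → (-3, 4.75, -2.25) − 0.25·(-33.5, 51.25, -17.75) = (5.375, -8.0625, 2.1875)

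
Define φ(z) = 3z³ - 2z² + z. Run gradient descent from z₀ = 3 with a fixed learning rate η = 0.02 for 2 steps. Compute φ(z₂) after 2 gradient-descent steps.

φ′(z) = 9z² - 4z + 1
Step 1: φ′(3) = 70; z₁ = 3 − 0.02·70 = 1.6
Step 2: φ′(1.6) = 17.64; z₂ = 1.6 − 0.02·17.64 = 1.2472
φ(1.2472) = 3.956272454144

3.956272454144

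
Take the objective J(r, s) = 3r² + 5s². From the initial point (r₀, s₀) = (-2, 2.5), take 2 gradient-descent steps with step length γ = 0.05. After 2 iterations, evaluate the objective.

∇J = (6r, 10s)
(r₁, s₁) = (-2, 2.5) − 0.05·(-12, 25) = (-1.4, 1.25)
(r₂, s₂) = (-1.4, 1.25) − 0.05·(-8.4, 12.5) = (-0.98, 0.625)
J(-0.98, 0.625) = 4.834325

4.834325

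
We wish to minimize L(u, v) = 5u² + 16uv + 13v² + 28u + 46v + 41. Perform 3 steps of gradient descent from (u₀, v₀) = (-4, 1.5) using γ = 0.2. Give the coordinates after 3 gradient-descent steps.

∇L = (10u + 16v + 28, 16u + 26v + 46)
(u₁, v₁) = (-4, 1.5) − 0.2·(12, 21) = (-6.4, -2.7)
(u₂, v₂) = (-6.4, -2.7) − 0.2·(-79.2, -126.6) = (9.44, 22.62)
(u₃, v₃) = (9.44, 22.62) − 0.2·(484.32, 785.16) = (-87.424, -134.412)

(-87.424, -134.412)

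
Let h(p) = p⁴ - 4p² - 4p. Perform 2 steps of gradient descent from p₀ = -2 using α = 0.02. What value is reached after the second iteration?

h′(p) = 4p³ - 8p - 4
Step 1: h′(-2) = -20; p₁ = -2 − 0.02·(-20) = -1.6
Step 2: h′(-1.6) = -7.584; p₂ = -1.6 − 0.02·(-7.584) = -1.44832

-1.44832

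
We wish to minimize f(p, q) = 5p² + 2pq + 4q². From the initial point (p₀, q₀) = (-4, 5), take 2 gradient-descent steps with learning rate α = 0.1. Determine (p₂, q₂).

(-0.36, 0.56)

∇f = (10p + 2q, 2p + 8q)
Step 1: at (-4, 5), ∇f = (-30, 32) → (-4, 5) − 0.1·(-30, 32) = (-1, 1.8)
Step 2: at (-1, 1.8), ∇f = (-6.4, 12.4) → (-1, 1.8) − 0.1·(-6.4, 12.4) = (-0.36, 0.56)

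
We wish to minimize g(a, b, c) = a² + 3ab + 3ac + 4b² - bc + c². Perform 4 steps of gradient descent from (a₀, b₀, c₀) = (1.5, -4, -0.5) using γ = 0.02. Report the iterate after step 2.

(1.8882, -3.022, -0.7958)

∇g = (2a + 3b + 3c, 3a + 8b - c, 3a - b + 2c)
(a₁, b₁, c₁) = (1.5, -4, -0.5) − 0.02·(-10.5, -27, 7.5) = (1.71, -3.46, -0.65)
(a₂, b₂, c₂) = (1.71, -3.46, -0.65) − 0.02·(-8.91, -21.9, 7.29) = (1.8882, -3.022, -0.7958)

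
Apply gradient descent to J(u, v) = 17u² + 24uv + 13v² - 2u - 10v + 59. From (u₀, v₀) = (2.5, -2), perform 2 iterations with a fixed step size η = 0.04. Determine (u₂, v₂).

(1.5272, -0.5792)

∇J = (34u + 24v - 2, 24u + 26v - 10)
(u₁, v₁) = (2.5, -2) − 0.04·(35, -2) = (1.1, -1.92)
(u₂, v₂) = (1.1, -1.92) − 0.04·(-10.68, -33.52) = (1.5272, -0.5792)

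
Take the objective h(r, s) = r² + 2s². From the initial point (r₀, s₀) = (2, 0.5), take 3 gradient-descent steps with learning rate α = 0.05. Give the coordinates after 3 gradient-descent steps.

(1.458, 0.256)

∇h = (2r, 4s)
(r₁, s₁) = (2, 0.5) − 0.05·(4, 2) = (1.8, 0.4)
(r₂, s₂) = (1.8, 0.4) − 0.05·(3.6, 1.6) = (1.62, 0.32)
(r₃, s₃) = (1.62, 0.32) − 0.05·(3.24, 1.28) = (1.458, 0.256)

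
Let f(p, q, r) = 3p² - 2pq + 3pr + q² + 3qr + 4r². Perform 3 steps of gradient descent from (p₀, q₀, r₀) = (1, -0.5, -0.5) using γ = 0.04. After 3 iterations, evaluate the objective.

∇f = (6p - 2q + 3r, -2p + 2q + 3r, 3p + 3q + 8r)
Step 1: at (1, -0.5, -0.5), ∇f = (5.5, -4.5, -2.5) → (1, -0.5, -0.5) − 0.04·(5.5, -4.5, -2.5) = (0.78, -0.32, -0.4)
Step 2: at (0.78, -0.32, -0.4), ∇f = (4.12, -3.4, -1.82) → (0.78, -0.32, -0.4) − 0.04·(4.12, -3.4, -1.82) = (0.6152, -0.184, -0.3272)
Step 3: at (0.6152, -0.184, -0.3272), ∇f = (3.0776, -2.58, -1.324) → (0.6152, -0.184, -0.3272) − 0.04·(3.0776, -2.58, -1.324) = (0.492096, -0.0808, -0.27424)
f(0.492096, -0.0808, -0.27424) = 0.774975638528

0.774975638528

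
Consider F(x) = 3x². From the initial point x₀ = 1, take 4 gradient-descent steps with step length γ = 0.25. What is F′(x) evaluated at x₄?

F′(x) = 6x
Step 1: F′(1) = 6; x₁ = 1 − 0.25·6 = -0.5
Step 2: F′(-0.5) = -3; x₂ = -0.5 − 0.25·(-3) = 0.25
Step 3: F′(0.25) = 1.5; x₃ = 0.25 − 0.25·1.5 = -0.125
Step 4: F′(-0.125) = -0.75; x₄ = -0.125 − 0.25·(-0.75) = 0.0625
F′(x) at (0.0625) = 0.375

0.375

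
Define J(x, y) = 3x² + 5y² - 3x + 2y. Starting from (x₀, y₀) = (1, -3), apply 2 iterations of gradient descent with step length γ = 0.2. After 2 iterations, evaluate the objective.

∇J = (6x - 3, 10y + 2)
(x₁, y₁) = (1, -3) − 0.2·(3, -28) = (0.4, 2.6)
(x₂, y₂) = (0.4, 2.6) − 0.2·(-0.6, 28) = (0.52, -3)
J(0.52, -3) = 38.2512

38.2512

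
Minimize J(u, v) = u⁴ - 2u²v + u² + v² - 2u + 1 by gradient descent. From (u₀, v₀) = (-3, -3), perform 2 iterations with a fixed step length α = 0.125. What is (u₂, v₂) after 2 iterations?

∇J = (4u³ - 4uv + 2u - 2, -2u² + 2v)
Step 1: at (-3, -3), ∇J = (-152, -24) → (-3, -3) − 0.125·(-152, -24) = (16, 0)
Step 2: at (16, 0), ∇J = (16414, -512) → (16, 0) − 0.125·(16414, -512) = (-2035.75, 64)

(-2035.75, 64)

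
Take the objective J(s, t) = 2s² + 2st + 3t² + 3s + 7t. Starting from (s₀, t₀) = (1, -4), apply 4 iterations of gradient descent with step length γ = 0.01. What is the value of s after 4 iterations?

1.0208548

∇J = (4s + 2t + 3, 2s + 6t + 7)
(s₁, t₁) = (1, -4) − 0.01·(-1, -15) = (1.01, -3.85)
(s₂, t₂) = (1.01, -3.85) − 0.01·(-0.66, -14.08) = (1.0166, -3.7092)
(s₃, t₃) = (1.0166, -3.7092) − 0.01·(-0.352, -13.222) = (1.02012, -3.57698)
(s₄, t₄) = (1.02012, -3.57698) − 0.01·(-0.07348, -12.42164) = (1.0208548, -3.4527636)
s = 1.0208548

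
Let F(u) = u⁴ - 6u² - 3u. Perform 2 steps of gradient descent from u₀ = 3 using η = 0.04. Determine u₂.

F′(u) = 4u³ - 12u - 3
u₁ = 3 − 0.04·69 = 0.24
u₂ = 0.24 − 0.04·(-5.824704) = 0.47298816

0.47298816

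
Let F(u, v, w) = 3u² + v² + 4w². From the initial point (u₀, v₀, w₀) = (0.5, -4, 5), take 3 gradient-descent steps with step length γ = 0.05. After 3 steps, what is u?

0.1715

∇F = (6u, 2v, 8w)
Step 1: at (0.5, -4, 5), ∇F = (3, -8, 40) → (0.5, -4, 5) − 0.05·(3, -8, 40) = (0.35, -3.6, 3)
Step 2: at (0.35, -3.6, 3), ∇F = (2.1, -7.2, 24) → (0.35, -3.6, 3) − 0.05·(2.1, -7.2, 24) = (0.245, -3.24, 1.8)
Step 3: at (0.245, -3.24, 1.8), ∇F = (1.47, -6.48, 14.4) → (0.245, -3.24, 1.8) − 0.05·(1.47, -6.48, 14.4) = (0.1715, -2.916, 1.08)
u = 0.1715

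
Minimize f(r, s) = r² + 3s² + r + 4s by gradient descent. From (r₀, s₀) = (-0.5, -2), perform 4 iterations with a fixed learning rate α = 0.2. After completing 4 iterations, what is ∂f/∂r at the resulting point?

∇f = (2r + 1, 6s + 4)
(r₁, s₁) = (-0.5, -2) − 0.2·(0, -8) = (-0.5, -0.4)
(r₂, s₂) = (-0.5, -0.4) − 0.2·(0, 1.6) = (-0.5, -0.72)
(r₃, s₃) = (-0.5, -0.72) − 0.2·(0, -0.32) = (-0.5, -0.656)
(r₄, s₄) = (-0.5, -0.656) − 0.2·(0, 0.064) = (-0.5, -0.6688)
∂f/∂r at (-0.5, -0.6688) = 0

0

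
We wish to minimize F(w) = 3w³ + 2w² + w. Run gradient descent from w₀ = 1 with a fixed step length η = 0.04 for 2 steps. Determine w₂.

F′(w) = 9w² + 4w + 1
Step 1: F′(1) = 14; w₁ = 1 − 0.04·14 = 0.44
Step 2: F′(0.44) = 4.5024; w₂ = 0.44 − 0.04·4.5024 = 0.259904

0.259904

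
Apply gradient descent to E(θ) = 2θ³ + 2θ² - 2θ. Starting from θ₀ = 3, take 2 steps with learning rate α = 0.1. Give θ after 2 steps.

-8.776

E′(θ) = 6θ² + 4θ - 2
θ₁ = 3 − 0.1·64 = -3.4
θ₂ = -3.4 − 0.1·53.76 = -8.776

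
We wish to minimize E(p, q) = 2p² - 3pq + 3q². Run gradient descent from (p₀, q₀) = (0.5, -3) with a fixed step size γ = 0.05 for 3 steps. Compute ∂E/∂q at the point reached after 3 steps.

-4.828125

∇E = (4p - 3q, -3p + 6q)
(p₁, q₁) = (0.5, -3) − 0.05·(11, -19.5) = (-0.05, -2.025)
(p₂, q₂) = (-0.05, -2.025) − 0.05·(5.875, -12) = (-0.34375, -1.425)
(p₃, q₃) = (-0.34375, -1.425) − 0.05·(2.9, -7.51875) = (-0.48875, -1.0490625)
∂E/∂q at (-0.48875, -1.0490625) = -4.828125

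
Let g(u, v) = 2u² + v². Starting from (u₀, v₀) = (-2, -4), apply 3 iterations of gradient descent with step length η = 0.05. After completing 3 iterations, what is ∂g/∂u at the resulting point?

∇g = (4u, 2v)
Step 1: at (-2, -4), ∇g = (-8, -8) → (-2, -4) − 0.05·(-8, -8) = (-1.6, -3.6)
Step 2: at (-1.6, -3.6), ∇g = (-6.4, -7.2) → (-1.6, -3.6) − 0.05·(-6.4, -7.2) = (-1.28, -3.24)
Step 3: at (-1.28, -3.24), ∇g = (-5.12, -6.48) → (-1.28, -3.24) − 0.05·(-5.12, -6.48) = (-1.024, -2.916)
∂g/∂u at (-1.024, -2.916) = -4.096

-4.096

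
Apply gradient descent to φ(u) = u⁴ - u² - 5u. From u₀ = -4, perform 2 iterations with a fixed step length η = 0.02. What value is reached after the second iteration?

φ′(u) = 4u³ - 2u - 5
Step 1: φ′(-4) = -253; u₁ = -4 − 0.02·(-253) = 1.06
Step 2: φ′(1.06) = -2.355936; u₂ = 1.06 − 0.02·(-2.355936) = 1.10711872

1.10711872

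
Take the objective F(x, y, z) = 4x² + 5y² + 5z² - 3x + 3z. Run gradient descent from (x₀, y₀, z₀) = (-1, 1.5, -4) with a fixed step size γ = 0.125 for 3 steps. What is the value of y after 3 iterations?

∇F = (8x - 3, 10y, 10z + 3)
(x₁, y₁, z₁) = (-1, 1.5, -4) − 0.125·(-11, 15, -37) = (0.375, -0.375, 0.625)
(x₂, y₂, z₂) = (0.375, -0.375, 0.625) − 0.125·(0, -3.75, 9.25) = (0.375, 0.09375, -0.53125)
(x₃, y₃, z₃) = (0.375, 0.09375, -0.53125) − 0.125·(0, 0.9375, -2.3125) = (0.375, -0.0234375, -0.2421875)
y = -0.0234375

-0.0234375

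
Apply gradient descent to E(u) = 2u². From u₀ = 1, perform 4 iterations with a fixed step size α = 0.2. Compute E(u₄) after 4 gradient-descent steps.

0.00000512

E′(u) = 4u
Step 1: E′(1) = 4; u₁ = 1 − 0.2·4 = 0.2
Step 2: E′(0.2) = 0.8; u₂ = 0.2 − 0.2·0.8 = 0.04
Step 3: E′(0.04) = 0.16; u₃ = 0.04 − 0.2·0.16 = 0.008
Step 4: E′(0.008) = 0.032; u₄ = 0.008 − 0.2·0.032 = 0.0016
E(0.0016) = 0.00000512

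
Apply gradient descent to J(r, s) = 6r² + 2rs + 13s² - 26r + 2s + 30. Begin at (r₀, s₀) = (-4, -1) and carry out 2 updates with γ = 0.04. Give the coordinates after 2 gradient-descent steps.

∇J = (12r + 2s - 26, 2r + 26s + 2)
Step 1: at (-4, -1), ∇J = (-76, -32) → (-4, -1) − 0.04·(-76, -32) = (-0.96, 0.28)
Step 2: at (-0.96, 0.28), ∇J = (-36.96, 7.36) → (-0.96, 0.28) − 0.04·(-36.96, 7.36) = (0.5184, -0.0144)

(0.5184, -0.0144)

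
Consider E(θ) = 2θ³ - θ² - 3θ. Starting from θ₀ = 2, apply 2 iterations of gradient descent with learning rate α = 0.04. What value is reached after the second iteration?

E′(θ) = 6θ² - 2θ - 3
θ₁ = 2 − 0.04·17 = 1.32
θ₂ = 1.32 − 0.04·4.8144 = 1.127424

1.127424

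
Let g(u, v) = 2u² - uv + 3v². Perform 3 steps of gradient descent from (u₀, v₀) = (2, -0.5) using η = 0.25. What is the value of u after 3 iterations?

-0.1015625

∇g = (4u - v, -u + 6v)
Step 1: at (2, -0.5), ∇g = (8.5, -5) → (2, -0.5) − 0.25·(8.5, -5) = (-0.125, 0.75)
Step 2: at (-0.125, 0.75), ∇g = (-1.25, 4.625) → (-0.125, 0.75) − 0.25·(-1.25, 4.625) = (0.1875, -0.40625)
Step 3: at (0.1875, -0.40625), ∇g = (1.15625, -2.625) → (0.1875, -0.40625) − 0.25·(1.15625, -2.625) = (-0.1015625, 0.25)
u = -0.1015625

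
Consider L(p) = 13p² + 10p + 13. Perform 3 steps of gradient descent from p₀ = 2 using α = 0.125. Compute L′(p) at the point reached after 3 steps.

L′(p) = 26p + 10
Step 1: L′(2) = 62; p₁ = 2 − 0.125·62 = -5.75
Step 2: L′(-5.75) = -139.5; p₂ = -5.75 − 0.125·(-139.5) = 11.6875
Step 3: L′(11.6875) = 313.875; p₃ = 11.6875 − 0.125·313.875 = -27.546875
L′(p) at (-27.546875) = -706.21875

-706.21875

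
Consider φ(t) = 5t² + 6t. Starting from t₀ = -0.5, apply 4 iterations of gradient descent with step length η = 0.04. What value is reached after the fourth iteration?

-0.58704

φ′(t) = 10t + 6
t₁ = -0.5 − 0.04·1 = -0.54
t₂ = -0.54 − 0.04·0.6 = -0.564
t₃ = -0.564 − 0.04·0.36 = -0.5784
t₄ = -0.5784 − 0.04·0.216 = -0.58704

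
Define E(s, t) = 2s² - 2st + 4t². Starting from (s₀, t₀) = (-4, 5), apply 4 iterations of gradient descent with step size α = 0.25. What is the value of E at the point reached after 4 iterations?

∇E = (4s - 2t, -2s + 8t)
(s₁, t₁) = (-4, 5) − 0.25·(-26, 48) = (2.5, -7)
(s₂, t₂) = (2.5, -7) − 0.25·(24, -61) = (-3.5, 8.25)
(s₃, t₃) = (-3.5, 8.25) − 0.25·(-30.5, 73) = (4.125, -10)
(s₄, t₄) = (4.125, -10) − 0.25·(36.5, -88.25) = (-5, 12.0625)
E(-5, 12.0625) = 752.640625

752.640625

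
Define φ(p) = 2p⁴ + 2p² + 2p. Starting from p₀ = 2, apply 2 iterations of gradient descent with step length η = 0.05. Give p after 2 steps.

φ′(p) = 8p³ + 4p + 2
Step 1: φ′(2) = 74; p₁ = 2 − 0.05·74 = -1.7
Step 2: φ′(-1.7) = -44.104; p₂ = -1.7 − 0.05·(-44.104) = 0.5052

0.5052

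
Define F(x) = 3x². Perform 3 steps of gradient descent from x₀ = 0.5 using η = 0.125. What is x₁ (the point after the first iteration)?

F′(x) = 6x
Step 1: F′(0.5) = 3; x₁ = 0.5 − 0.125·3 = 0.125

0.125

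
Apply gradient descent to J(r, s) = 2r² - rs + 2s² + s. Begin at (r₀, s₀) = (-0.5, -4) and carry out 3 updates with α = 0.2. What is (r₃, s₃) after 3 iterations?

(-0.2, -0.4)

∇J = (4r - s, -r + 4s + 1)
(r₁, s₁) = (-0.5, -4) − 0.2·(2, -14.5) = (-0.9, -1.1)
(r₂, s₂) = (-0.9, -1.1) − 0.2·(-2.5, -2.5) = (-0.4, -0.6)
(r₃, s₃) = (-0.4, -0.6) − 0.2·(-1, -1) = (-0.2, -0.4)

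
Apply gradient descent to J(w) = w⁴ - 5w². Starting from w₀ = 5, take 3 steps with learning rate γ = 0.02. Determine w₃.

0.38137856

J′(w) = 4w³ - 10w
w₁ = 5 − 0.02·450 = -4
w₂ = -4 − 0.02·(-216) = 0.32
w₃ = 0.32 − 0.02·(-3.068928) = 0.38137856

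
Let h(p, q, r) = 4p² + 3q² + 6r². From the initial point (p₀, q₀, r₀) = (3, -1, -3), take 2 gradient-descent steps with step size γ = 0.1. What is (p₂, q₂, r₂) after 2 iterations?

∇h = (8p, 6q, 12r)
Step 1: at (3, -1, -3), ∇h = (24, -6, -36) → (3, -1, -3) − 0.1·(24, -6, -36) = (0.6, -0.4, 0.6)
Step 2: at (0.6, -0.4, 0.6), ∇h = (4.8, -2.4, 7.2) → (0.6, -0.4, 0.6) − 0.1·(4.8, -2.4, 7.2) = (0.12, -0.16, -0.12)

(0.12, -0.16, -0.12)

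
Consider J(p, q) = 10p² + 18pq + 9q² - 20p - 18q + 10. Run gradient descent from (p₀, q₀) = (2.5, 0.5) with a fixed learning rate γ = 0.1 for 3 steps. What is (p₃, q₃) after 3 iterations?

(-19.22, -19.804)

∇J = (20p + 18q - 20, 18p + 18q - 18)
(p₁, q₁) = (2.5, 0.5) − 0.1·(39, 36) = (-1.4, -3.1)
(p₂, q₂) = (-1.4, -3.1) − 0.1·(-103.8, -99) = (8.98, 6.8)
(p₃, q₃) = (8.98, 6.8) − 0.1·(282, 266.04) = (-19.22, -19.804)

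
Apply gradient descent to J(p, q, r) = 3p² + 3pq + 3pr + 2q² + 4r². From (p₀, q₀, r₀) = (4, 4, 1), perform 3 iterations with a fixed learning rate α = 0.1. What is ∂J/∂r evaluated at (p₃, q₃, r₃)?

∇J = (6p + 3q + 3r, 3p + 4q, 3p + 8r)
(p₁, q₁, r₁) = (4, 4, 1) − 0.1·(39, 28, 20) = (0.1, 1.2, -1)
(p₂, q₂, r₂) = (0.1, 1.2, -1) − 0.1·(1.2, 5.1, -7.7) = (-0.02, 0.69, -0.23)
(p₃, q₃, r₃) = (-0.02, 0.69, -0.23) − 0.1·(1.26, 2.7, -1.9) = (-0.146, 0.42, -0.04)
∂J/∂r at (-0.146, 0.42, -0.04) = -0.758

-0.758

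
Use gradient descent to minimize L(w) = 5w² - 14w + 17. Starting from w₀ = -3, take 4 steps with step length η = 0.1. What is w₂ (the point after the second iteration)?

L′(w) = 10w - 14
Step 1: L′(-3) = -44; w₁ = -3 − 0.1·(-44) = 1.4
Step 2: L′(1.4) = 0; w₂ = 1.4 − 0.1·0 = 1.4

1.4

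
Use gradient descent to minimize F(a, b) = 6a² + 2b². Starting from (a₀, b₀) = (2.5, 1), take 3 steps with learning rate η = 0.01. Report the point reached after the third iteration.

∇F = (12a, 4b)
(a₁, b₁) = (2.5, 1) − 0.01·(30, 4) = (2.2, 0.96)
(a₂, b₂) = (2.2, 0.96) − 0.01·(26.4, 3.84) = (1.936, 0.9216)
(a₃, b₃) = (1.936, 0.9216) − 0.01·(23.232, 3.6864) = (1.70368, 0.884736)

(1.70368, 0.884736)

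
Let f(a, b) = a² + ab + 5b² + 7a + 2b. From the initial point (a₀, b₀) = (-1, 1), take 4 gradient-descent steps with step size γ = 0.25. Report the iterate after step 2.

(-2.5625, 2.75)

∇f = (2a + b + 7, a + 10b + 2)
Step 1: at (-1, 1), ∇f = (6, 11) → (-1, 1) − 0.25·(6, 11) = (-2.5, -1.75)
Step 2: at (-2.5, -1.75), ∇f = (0.25, -18) → (-2.5, -1.75) − 0.25·(0.25, -18) = (-2.5625, 2.75)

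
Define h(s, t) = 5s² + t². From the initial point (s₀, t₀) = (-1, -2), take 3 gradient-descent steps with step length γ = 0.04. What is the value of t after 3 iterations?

∇h = (10s, 2t)
(s₁, t₁) = (-1, -2) − 0.04·(-10, -4) = (-0.6, -1.84)
(s₂, t₂) = (-0.6, -1.84) − 0.04·(-6, -3.68) = (-0.36, -1.6928)
(s₃, t₃) = (-0.36, -1.6928) − 0.04·(-3.6, -3.3856) = (-0.216, -1.557376)
t = -1.557376

-1.557376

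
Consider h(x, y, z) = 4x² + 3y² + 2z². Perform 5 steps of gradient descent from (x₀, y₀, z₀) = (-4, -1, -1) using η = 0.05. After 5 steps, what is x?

-0.31104

∇h = (8x, 6y, 4z)
Step 1: at (-4, -1, -1), ∇h = (-32, -6, -4) → (-4, -1, -1) − 0.05·(-32, -6, -4) = (-2.4, -0.7, -0.8)
Step 2: at (-2.4, -0.7, -0.8), ∇h = (-19.2, -4.2, -3.2) → (-2.4, -0.7, -0.8) − 0.05·(-19.2, -4.2, -3.2) = (-1.44, -0.49, -0.64)
Step 3: at (-1.44, -0.49, -0.64), ∇h = (-11.52, -2.94, -2.56) → (-1.44, -0.49, -0.64) − 0.05·(-11.52, -2.94, -2.56) = (-0.864, -0.343, -0.512)
Step 4: at (-0.864, -0.343, -0.512), ∇h = (-6.912, -2.058, -2.048) → (-0.864, -0.343, -0.512) − 0.05·(-6.912, -2.058, -2.048) = (-0.5184, -0.2401, -0.4096)
Step 5: at (-0.5184, -0.2401, -0.4096), ∇h = (-4.1472, -1.4406, -1.6384) → (-0.5184, -0.2401, -0.4096) − 0.05·(-4.1472, -1.4406, -1.6384) = (-0.31104, -0.16807, -0.32768)
x = -0.31104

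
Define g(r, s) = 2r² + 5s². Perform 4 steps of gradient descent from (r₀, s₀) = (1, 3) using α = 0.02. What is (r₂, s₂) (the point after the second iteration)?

(0.8464, 1.92)

∇g = (4r, 10s)
(r₁, s₁) = (1, 3) − 0.02·(4, 30) = (0.92, 2.4)
(r₂, s₂) = (0.92, 2.4) − 0.02·(3.68, 24) = (0.8464, 1.92)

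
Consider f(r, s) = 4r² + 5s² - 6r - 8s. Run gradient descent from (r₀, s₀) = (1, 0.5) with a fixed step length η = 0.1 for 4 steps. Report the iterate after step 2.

∇f = (8r - 6, 10s - 8)
(r₁, s₁) = (1, 0.5) − 0.1·(2, -3) = (0.8, 0.8)
(r₂, s₂) = (0.8, 0.8) − 0.1·(0.4, 0) = (0.76, 0.8)

(0.76, 0.8)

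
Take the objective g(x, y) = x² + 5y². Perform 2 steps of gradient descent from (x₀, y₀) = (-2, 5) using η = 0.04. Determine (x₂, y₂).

(-1.6928, 1.8)

∇g = (2x, 10y)
Step 1: at (-2, 5), ∇g = (-4, 50) → (-2, 5) − 0.04·(-4, 50) = (-1.84, 3)
Step 2: at (-1.84, 3), ∇g = (-3.68, 30) → (-1.84, 3) − 0.04·(-3.68, 30) = (-1.6928, 1.8)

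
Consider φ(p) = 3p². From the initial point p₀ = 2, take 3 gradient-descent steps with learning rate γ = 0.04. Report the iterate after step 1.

1.52

φ′(p) = 6p
Step 1: φ′(2) = 12; p₁ = 2 − 0.04·12 = 1.52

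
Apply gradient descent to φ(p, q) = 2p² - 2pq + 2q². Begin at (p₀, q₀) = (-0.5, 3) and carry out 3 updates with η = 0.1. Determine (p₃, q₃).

(0.528, 0.752)

∇φ = (4p - 2q, -2p + 4q)
Step 1: at (-0.5, 3), ∇φ = (-8, 13) → (-0.5, 3) − 0.1·(-8, 13) = (0.3, 1.7)
Step 2: at (0.3, 1.7), ∇φ = (-2.2, 6.2) → (0.3, 1.7) − 0.1·(-2.2, 6.2) = (0.52, 1.08)
Step 3: at (0.52, 1.08), ∇φ = (-0.08, 3.28) → (0.52, 1.08) − 0.1·(-0.08, 3.28) = (0.528, 0.752)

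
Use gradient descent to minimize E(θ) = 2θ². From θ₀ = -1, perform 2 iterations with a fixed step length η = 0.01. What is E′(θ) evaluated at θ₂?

E′(θ) = 4θ
θ₁ = -1 − 0.01·(-4) = -0.96
θ₂ = -0.96 − 0.01·(-3.84) = -0.9216
E′(θ) at (-0.9216) = -3.6864

-3.6864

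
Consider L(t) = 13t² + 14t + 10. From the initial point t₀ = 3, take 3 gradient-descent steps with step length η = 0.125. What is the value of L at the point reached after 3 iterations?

21124.9423828125

L′(t) = 26t + 14
Step 1: L′(3) = 92; t₁ = 3 − 0.125·92 = -8.5
Step 2: L′(-8.5) = -207; t₂ = -8.5 − 0.125·(-207) = 17.375
Step 3: L′(17.375) = 465.75; t₃ = 17.375 − 0.125·465.75 = -40.84375
L(-40.84375) = 21124.9423828125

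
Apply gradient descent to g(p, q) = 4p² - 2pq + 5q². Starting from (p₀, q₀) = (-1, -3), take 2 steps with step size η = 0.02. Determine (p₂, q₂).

∇g = (8p - 2q, -2p + 10q)
(p₁, q₁) = (-1, -3) − 0.02·(-2, -28) = (-0.96, -2.44)
(p₂, q₂) = (-0.96, -2.44) − 0.02·(-2.8, -22.48) = (-0.904, -1.9904)

(-0.904, -1.9904)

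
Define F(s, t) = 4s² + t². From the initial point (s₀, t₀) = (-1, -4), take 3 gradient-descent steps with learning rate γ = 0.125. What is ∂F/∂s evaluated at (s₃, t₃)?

0

∇F = (8s, 2t)
Step 1: at (-1, -4), ∇F = (-8, -8) → (-1, -4) − 0.125·(-8, -8) = (0, -3)
Step 2: at (0, -3), ∇F = (0, -6) → (0, -3) − 0.125·(0, -6) = (0, -2.25)
Step 3: at (0, -2.25), ∇F = (0, -4.5) → (0, -2.25) − 0.125·(0, -4.5) = (0, -1.6875)
∂F/∂s at (0, -1.6875) = 0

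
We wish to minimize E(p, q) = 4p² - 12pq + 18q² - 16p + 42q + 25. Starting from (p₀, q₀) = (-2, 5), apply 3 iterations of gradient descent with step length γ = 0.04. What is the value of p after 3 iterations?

∇E = (8p - 12q - 16, -12p + 36q + 42)
(p₁, q₁) = (-2, 5) − 0.04·(-92, 246) = (1.68, -4.84)
(p₂, q₂) = (1.68, -4.84) − 0.04·(55.52, -152.4) = (-0.5408, 1.256)
(p₃, q₃) = (-0.5408, 1.256) − 0.04·(-35.3984, 93.7056) = (0.875136, -2.492224)
p = 0.875136

0.875136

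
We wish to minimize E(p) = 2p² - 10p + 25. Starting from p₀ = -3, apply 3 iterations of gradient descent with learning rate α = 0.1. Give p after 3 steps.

1.312

E′(p) = 4p - 10
Step 1: E′(-3) = -22; p₁ = -3 − 0.1·(-22) = -0.8
Step 2: E′(-0.8) = -13.2; p₂ = -0.8 − 0.1·(-13.2) = 0.52
Step 3: E′(0.52) = -7.92; p₃ = 0.52 − 0.1·(-7.92) = 1.312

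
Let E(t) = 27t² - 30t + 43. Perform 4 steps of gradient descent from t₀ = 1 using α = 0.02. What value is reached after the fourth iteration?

E′(t) = 54t - 30
t₁ = 1 − 0.02·24 = 0.52
t₂ = 0.52 − 0.02·(-1.92) = 0.5584
t₃ = 0.5584 − 0.02·0.1536 = 0.555328
t₄ = 0.555328 − 0.02·(-0.012288) = 0.55557376

0.55557376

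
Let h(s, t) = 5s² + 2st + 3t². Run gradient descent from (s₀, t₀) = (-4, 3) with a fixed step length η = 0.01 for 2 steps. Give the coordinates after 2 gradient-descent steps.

(-3.352, 2.7992)

∇h = (10s + 2t, 2s + 6t)
Step 1: at (-4, 3), ∇h = (-34, 10) → (-4, 3) − 0.01·(-34, 10) = (-3.66, 2.9)
Step 2: at (-3.66, 2.9), ∇h = (-30.8, 10.08) → (-3.66, 2.9) − 0.01·(-30.8, 10.08) = (-3.352, 2.7992)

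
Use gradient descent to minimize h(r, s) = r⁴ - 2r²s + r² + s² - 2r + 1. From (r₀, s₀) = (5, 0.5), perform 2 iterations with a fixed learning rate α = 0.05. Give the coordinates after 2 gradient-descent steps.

(1546.5688, 42.256)

∇h = (4r³ - 4rs + 2r - 2, -2r² + 2s)
Step 1: at (5, 0.5), ∇h = (498, -49) → (5, 0.5) − 0.05·(498, -49) = (-19.9, 2.95)
Step 2: at (-19.9, 2.95), ∇h = (-31329.376, -786.12) → (-19.9, 2.95) − 0.05·(-31329.376, -786.12) = (1546.5688, 42.256)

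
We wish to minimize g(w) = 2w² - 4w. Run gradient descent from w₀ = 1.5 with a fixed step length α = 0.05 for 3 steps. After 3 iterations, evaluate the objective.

g′(w) = 4w - 4
w₁ = 1.5 − 0.05·2 = 1.4
w₂ = 1.4 − 0.05·1.6 = 1.32
w₃ = 1.32 − 0.05·1.28 = 1.256
g(1.256) = -1.868928

-1.868928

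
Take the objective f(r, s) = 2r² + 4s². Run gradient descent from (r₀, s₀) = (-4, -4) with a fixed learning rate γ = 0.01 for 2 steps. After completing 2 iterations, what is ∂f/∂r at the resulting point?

-14.7456

∇f = (4r, 8s)
Step 1: at (-4, -4), ∇f = (-16, -32) → (-4, -4) − 0.01·(-16, -32) = (-3.84, -3.68)
Step 2: at (-3.84, -3.68), ∇f = (-15.36, -29.44) → (-3.84, -3.68) − 0.01·(-15.36, -29.44) = (-3.6864, -3.3856)
∂f/∂r at (-3.6864, -3.3856) = -14.7456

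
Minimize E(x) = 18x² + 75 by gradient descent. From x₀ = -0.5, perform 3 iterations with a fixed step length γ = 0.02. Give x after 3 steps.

-0.010976

E′(x) = 36x
x₁ = -0.5 − 0.02·(-18) = -0.14
x₂ = -0.14 − 0.02·(-5.04) = -0.0392
x₃ = -0.0392 − 0.02·(-1.4112) = -0.010976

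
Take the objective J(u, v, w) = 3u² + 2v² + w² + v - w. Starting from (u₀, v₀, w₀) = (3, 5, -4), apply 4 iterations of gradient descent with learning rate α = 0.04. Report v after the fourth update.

∇J = (6u, 4v + 1, 2w - 1)
(u₁, v₁, w₁) = (3, 5, -4) − 0.04·(18, 21, -9) = (2.28, 4.16, -3.64)
(u₂, v₂, w₂) = (2.28, 4.16, -3.64) − 0.04·(13.68, 17.64, -8.28) = (1.7328, 3.4544, -3.3088)
(u₃, v₃, w₃) = (1.7328, 3.4544, -3.3088) − 0.04·(10.3968, 14.8176, -7.6176) = (1.316928, 2.861696, -3.004096)
(u₄, v₄, w₄) = (1.316928, 2.861696, -3.004096) − 0.04·(7.901568, 12.446784, -7.008192) = (1.00086528, 2.36382464, -2.72376832)
v = 2.36382464

2.36382464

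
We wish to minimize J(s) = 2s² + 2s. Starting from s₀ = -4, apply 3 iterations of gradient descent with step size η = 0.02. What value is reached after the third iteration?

-3.225408

J′(s) = 4s + 2
Step 1: J′(-4) = -14; s₁ = -4 − 0.02·(-14) = -3.72
Step 2: J′(-3.72) = -12.88; s₂ = -3.72 − 0.02·(-12.88) = -3.4624
Step 3: J′(-3.4624) = -11.8496; s₃ = -3.4624 − 0.02·(-11.8496) = -3.225408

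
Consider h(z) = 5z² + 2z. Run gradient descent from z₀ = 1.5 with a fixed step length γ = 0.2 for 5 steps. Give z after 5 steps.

-1.9

h′(z) = 10z + 2
Step 1: h′(1.5) = 17; z₁ = 1.5 − 0.2·17 = -1.9
Step 2: h′(-1.9) = -17; z₂ = -1.9 − 0.2·(-17) = 1.5
Step 3: h′(1.5) = 17; z₃ = 1.5 − 0.2·17 = -1.9
Step 4: h′(-1.9) = -17; z₄ = -1.9 − 0.2·(-17) = 1.5
Step 5: h′(1.5) = 17; z₅ = 1.5 − 0.2·17 = -1.9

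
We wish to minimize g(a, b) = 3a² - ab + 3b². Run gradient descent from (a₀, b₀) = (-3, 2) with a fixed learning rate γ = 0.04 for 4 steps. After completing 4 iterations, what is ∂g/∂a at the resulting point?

∇g = (6a - b, -a + 6b)
Step 1: at (-3, 2), ∇g = (-20, 15) → (-3, 2) − 0.04·(-20, 15) = (-2.2, 1.4)
Step 2: at (-2.2, 1.4), ∇g = (-14.6, 10.6) → (-2.2, 1.4) − 0.04·(-14.6, 10.6) = (-1.616, 0.976)
Step 3: at (-1.616, 0.976), ∇g = (-10.672, 7.472) → (-1.616, 0.976) − 0.04·(-10.672, 7.472) = (-1.18912, 0.67712)
Step 4: at (-1.18912, 0.67712), ∇g = (-7.81184, 5.25184) → (-1.18912, 0.67712) − 0.04·(-7.81184, 5.25184) = (-0.8766464, 0.4670464)
∂g/∂a at (-0.8766464, 0.4670464) = -5.7269248

-5.7269248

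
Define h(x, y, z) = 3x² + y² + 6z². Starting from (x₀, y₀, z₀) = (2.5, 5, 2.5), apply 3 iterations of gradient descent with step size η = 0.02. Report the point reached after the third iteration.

∇h = (6x, 2y, 12z)
Step 1: at (2.5, 5, 2.5), ∇h = (15, 10, 30) → (2.5, 5, 2.5) − 0.02·(15, 10, 30) = (2.2, 4.8, 1.9)
Step 2: at (2.2, 4.8, 1.9), ∇h = (13.2, 9.6, 22.8) → (2.2, 4.8, 1.9) − 0.02·(13.2, 9.6, 22.8) = (1.936, 4.608, 1.444)
Step 3: at (1.936, 4.608, 1.444), ∇h = (11.616, 9.216, 17.328) → (1.936, 4.608, 1.444) − 0.02·(11.616, 9.216, 17.328) = (1.70368, 4.42368, 1.09744)

(1.70368, 4.42368, 1.09744)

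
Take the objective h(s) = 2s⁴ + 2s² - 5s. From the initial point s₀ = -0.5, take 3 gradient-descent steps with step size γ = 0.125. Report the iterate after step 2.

0.75

h′(s) = 8s³ + 4s - 5
s₁ = -0.5 − 0.125·(-8) = 0.5
s₂ = 0.5 − 0.125·(-2) = 0.75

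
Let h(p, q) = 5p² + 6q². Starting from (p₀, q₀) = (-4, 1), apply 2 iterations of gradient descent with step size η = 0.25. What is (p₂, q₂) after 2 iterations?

∇h = (10p, 12q)
(p₁, q₁) = (-4, 1) − 0.25·(-40, 12) = (6, -2)
(p₂, q₂) = (6, -2) − 0.25·(60, -24) = (-9, 4)

(-9, 4)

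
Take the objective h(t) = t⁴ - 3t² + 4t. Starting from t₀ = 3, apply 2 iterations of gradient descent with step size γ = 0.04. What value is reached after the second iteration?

h′(t) = 4t³ - 6t + 4
Step 1: h′(3) = 94; t₁ = 3 − 0.04·94 = -0.76
Step 2: h′(-0.76) = 6.804096; t₂ = -0.76 − 0.04·6.804096 = -1.03216384

-1.03216384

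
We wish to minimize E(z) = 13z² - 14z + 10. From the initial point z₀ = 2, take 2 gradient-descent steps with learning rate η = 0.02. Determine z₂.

E′(z) = 26z - 14
z₁ = 2 − 0.02·38 = 1.24
z₂ = 1.24 − 0.02·18.24 = 0.8752

0.8752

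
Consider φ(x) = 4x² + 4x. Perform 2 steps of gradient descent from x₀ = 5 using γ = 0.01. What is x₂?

φ′(x) = 8x + 4
Step 1: φ′(5) = 44; x₁ = 5 − 0.01·44 = 4.56
Step 2: φ′(4.56) = 40.48; x₂ = 4.56 − 0.01·40.48 = 4.1552

4.1552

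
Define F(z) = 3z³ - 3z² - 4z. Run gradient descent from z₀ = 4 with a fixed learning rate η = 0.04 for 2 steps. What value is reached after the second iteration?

-0.781056

F′(z) = 9z² - 6z - 4
Step 1: F′(4) = 116; z₁ = 4 − 0.04·116 = -0.64
Step 2: F′(-0.64) = 3.5264; z₂ = -0.64 − 0.04·3.5264 = -0.781056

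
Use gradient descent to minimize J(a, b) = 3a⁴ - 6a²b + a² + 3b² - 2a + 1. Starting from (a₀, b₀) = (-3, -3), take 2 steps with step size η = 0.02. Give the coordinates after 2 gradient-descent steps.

∇J = (12a³ - 12ab + 2a - 2, -6a² + 6b)
(a₁, b₁) = (-3, -3) − 0.02·(-440, -72) = (5.8, -1.56)
(a₂, b₂) = (5.8, -1.56) − 0.02·(2459.52, -211.2) = (-43.3904, 2.664)

(-43.3904, 2.664)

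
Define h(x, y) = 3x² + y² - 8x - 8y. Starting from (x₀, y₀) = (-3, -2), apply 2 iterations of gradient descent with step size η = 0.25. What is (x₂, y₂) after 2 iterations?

(0.25, 2.5)

∇h = (6x - 8, 2y - 8)
Step 1: at (-3, -2), ∇h = (-26, -12) → (-3, -2) − 0.25·(-26, -12) = (3.5, 1)
Step 2: at (3.5, 1), ∇h = (13, -6) → (3.5, 1) − 0.25·(13, -6) = (0.25, 2.5)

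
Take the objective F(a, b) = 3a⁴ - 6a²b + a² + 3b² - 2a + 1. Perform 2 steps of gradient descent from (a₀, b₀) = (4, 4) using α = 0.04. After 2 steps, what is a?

∇F = (12a³ - 12ab + 2a - 2, -6a² + 6b)
Step 1: at (4, 4), ∇F = (582, -72) → (4, 4) − 0.04·(582, -72) = (-19.28, 6.88)
Step 2: at (-19.28, 6.88), ∇F = (-84449.572224, -2189.0304) → (-19.28, 6.88) − 0.04·(-84449.572224, -2189.0304) = (3358.70288896, 94.441216)
a = 3358.70288896

3358.70288896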